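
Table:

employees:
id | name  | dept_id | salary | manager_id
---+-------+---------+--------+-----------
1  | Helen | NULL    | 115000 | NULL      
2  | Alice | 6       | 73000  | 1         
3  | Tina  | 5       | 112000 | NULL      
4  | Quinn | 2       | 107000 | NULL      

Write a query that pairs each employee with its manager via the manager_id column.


This is a self-join: employees is joined to a second copy of itself, matching each row's manager_id to another row's id. Use LEFT JOIN so rows with manager_id=NULL are kept.
  - employee 1 (Helen): manager_id=NULL -> NULL
  - employee 2 (Alice): manager_id=1 -> Helen
  - employee 3 (Tina): manager_id=NULL -> NULL
  - employee 4 (Quinn): manager_id=NULL -> NULL

SQL:
SELECT a.name AS item, b.name AS manager
FROM employees a
LEFT JOIN employees b ON a.manager_id = b.id

Result:
item  | manager
------+--------
Helen | NULL   
Alice | Helen  
Tina  | NULL   
Quinn | NULL   


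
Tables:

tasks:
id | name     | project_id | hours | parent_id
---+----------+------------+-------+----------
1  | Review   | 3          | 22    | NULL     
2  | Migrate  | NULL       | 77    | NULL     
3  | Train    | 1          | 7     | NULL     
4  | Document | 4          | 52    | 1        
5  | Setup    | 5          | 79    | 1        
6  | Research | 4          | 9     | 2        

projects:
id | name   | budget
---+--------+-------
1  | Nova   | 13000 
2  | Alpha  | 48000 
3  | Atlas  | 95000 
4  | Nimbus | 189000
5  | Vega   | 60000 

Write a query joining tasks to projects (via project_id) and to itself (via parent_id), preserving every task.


Two LEFT JOINs from the same base table tasks: one to projects via project_id, one to tasks itself via parent_id. Both are LEFT so every task is preserved.
Match against projects:
  - task 1 (Review): project_id=3 -> matches Atlas
  - task 2 (Migrate): project_id=NULL, no match -> kept with NULL
  - task 3 (Train): project_id=1 -> matches Nova
  - task 4 (Document): project_id=4 -> matches Nimbus
  - task 5 (Setup): project_id=5 -> matches Vega
  - task 6 (Research): project_id=4 -> matches Nimbus
Match against tasks (self):
  - task 1 (Review): parent_id=NULL -> NULL
  - task 2 (Migrate): parent_id=NULL -> NULL
  - task 3 (Train): parent_id=NULL -> NULL
  - task 4 (Document): parent_id=1 -> Review
  - task 5 (Setup): parent_id=1 -> Review
  - task 6 (Research): parent_id=2 -> Migrate

SQL:
SELECT a.name, b.name AS project, c.name AS parent
FROM tasks a
LEFT JOIN projects b ON a.project_id = b.id
LEFT JOIN tasks c ON a.parent_id = c.id

Result:
name     | project | parent 
---------+---------+--------
Review   | Atlas   | NULL   
Migrate  | NULL    | NULL   
Train    | Nova    | NULL   
Document | Nimbus  | Review 
Setup    | Vega    | Review 
Research | Nimbus  | Migrate


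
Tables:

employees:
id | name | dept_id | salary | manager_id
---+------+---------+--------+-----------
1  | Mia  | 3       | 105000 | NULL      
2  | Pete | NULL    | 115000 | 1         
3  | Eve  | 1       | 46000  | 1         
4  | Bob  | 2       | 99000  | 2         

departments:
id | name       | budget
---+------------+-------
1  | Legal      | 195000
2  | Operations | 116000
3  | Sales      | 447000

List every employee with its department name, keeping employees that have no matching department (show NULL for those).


LEFT JOIN keeps every row from employees (the left table); where dept_id has no match in departments, the department columns become NULL. Walk through each employee:
  - employee 1 (Mia): dept_id=3 -> matches Sales
  - employee 2 (Pete): dept_id=NULL, no match -> kept with NULL
  - employee 3 (Eve): dept_id=1 -> matches Legal
  - employee 4 (Bob): dept_id=2 -> matches Operations
All 4 rows appear; 1 has NULL department.

SQL:
SELECT a.name, b.name AS department
FROM employees a
LEFT JOIN departments b ON a.dept_id = b.id

Result:
name | department
-----+-----------
Mia  | Sales     
Pete | NULL      
Eve  | Legal     
Bob  | Operations


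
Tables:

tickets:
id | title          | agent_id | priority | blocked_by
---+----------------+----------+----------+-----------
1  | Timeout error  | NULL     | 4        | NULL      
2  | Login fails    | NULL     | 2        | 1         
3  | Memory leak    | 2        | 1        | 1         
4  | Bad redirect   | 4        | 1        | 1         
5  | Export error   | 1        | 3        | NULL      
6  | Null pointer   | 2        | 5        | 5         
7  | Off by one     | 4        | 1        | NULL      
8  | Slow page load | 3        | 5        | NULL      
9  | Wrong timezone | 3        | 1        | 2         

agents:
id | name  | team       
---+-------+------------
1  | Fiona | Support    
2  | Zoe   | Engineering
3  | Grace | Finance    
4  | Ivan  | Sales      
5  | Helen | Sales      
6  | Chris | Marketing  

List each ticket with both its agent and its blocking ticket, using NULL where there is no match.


Two LEFT JOINs from the same base table tickets: one to agents via agent_id, one to tickets itself via blocked_by. Both are LEFT so every ticket is preserved.
Match against agents:
  - ticket 1 (Timeout error): agent_id=NULL, no match -> kept with NULL
  - ticket 2 (Login fails): agent_id=NULL, no match -> kept with NULL
  - ticket 3 (Memory leak): agent_id=2 -> matches Zoe
  - ticket 4 (Bad redirect): agent_id=4 -> matches Ivan
  - ticket 5 (Export error): agent_id=1 -> matches Fiona
  - ticket 6 (Null pointer): agent_id=2 -> matches Zoe
  - ticket 7 (Off by one): agent_id=4 -> matches Ivan
  - ticket 8 (Slow page load): agent_id=3 -> matches Grace
  - ticket 9 (Wrong timezone): agent_id=3 -> matches Grace
Match against tickets (self):
  - ticket 1 (Timeout error): blocked_by=NULL -> NULL
  - ticket 2 (Login fails): blocked_by=1 -> Timeout error
  - ticket 3 (Memory leak): blocked_by=1 -> Timeout error
  - ticket 4 (Bad redirect): blocked_by=1 -> Timeout error
  - ticket 5 (Export error): blocked_by=NULL -> NULL
  - ticket 6 (Null pointer): blocked_by=5 -> Export error
  - ticket 7 (Off by one): blocked_by=NULL -> NULL
  - ticket 8 (Slow page load): blocked_by=NULL -> NULL
  - ticket 9 (Wrong timezone): blocked_by=2 -> Login fails

SQL:
SELECT a.title, b.name AS agent, c.title AS blocked_by
FROM tickets a
LEFT JOIN agents b ON a.agent_id = b.id
LEFT JOIN tickets c ON a.blocked_by = c.id

Result:
title          | agent | blocked_by   
---------------+-------+--------------
Timeout error  | NULL  | NULL         
Login fails    | NULL  | Timeout error
Memory leak    | Zoe   | Timeout error
Bad redirect   | Ivan  | Timeout error
Export error   | Fiona | NULL         
Null pointer   | Zoe   | Export error 
Off by one     | Ivan  | NULL         
Slow page load | Grace | NULL         
Wrong timezone | Grace | Login fails  


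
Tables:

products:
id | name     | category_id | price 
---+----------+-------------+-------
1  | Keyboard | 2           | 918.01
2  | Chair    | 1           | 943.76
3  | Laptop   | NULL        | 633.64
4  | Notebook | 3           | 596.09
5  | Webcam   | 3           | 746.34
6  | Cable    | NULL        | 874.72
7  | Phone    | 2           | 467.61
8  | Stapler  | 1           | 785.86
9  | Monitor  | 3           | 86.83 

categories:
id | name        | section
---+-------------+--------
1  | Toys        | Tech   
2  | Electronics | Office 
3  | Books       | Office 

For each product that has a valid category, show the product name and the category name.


INNER JOIN keeps only products rows whose category_id matches an id in categories. Walk through each product:
  - product 1 (Keyboard): category_id=2 -> matches Electronics
  - product 2 (Chair): category_id=1 -> matches Toys
  - product 3 (Laptop): category_id=NULL, no match -> dropped
  - product 4 (Notebook): category_id=3 -> matches Books
  - product 5 (Webcam): category_id=3 -> matches Books
  - product 6 (Cable): category_id=NULL, no match -> dropped
  - product 7 (Phone): category_id=2 -> matches Electronics
  - product 8 (Stapler): category_id=1 -> matches Toys
  - product 9 (Monitor): category_id=3 -> matches Books
So 2 of 9 rows are dropped.

SQL:
SELECT a.name, b.name AS category
FROM products a
INNER JOIN categories b ON a.category_id = b.id

Result:
name     | category   
---------+------------
Keyboard | Electronics
Chair    | Toys       
Notebook | Books      
Webcam   | Books      
Phone    | Electronics
Stapler  | Toys       
Monitor  | Books      


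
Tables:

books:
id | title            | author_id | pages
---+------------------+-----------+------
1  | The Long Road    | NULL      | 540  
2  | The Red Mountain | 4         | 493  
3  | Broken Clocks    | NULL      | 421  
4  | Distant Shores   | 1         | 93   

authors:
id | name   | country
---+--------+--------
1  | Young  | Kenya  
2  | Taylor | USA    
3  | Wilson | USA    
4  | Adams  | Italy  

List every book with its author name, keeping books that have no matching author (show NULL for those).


LEFT JOIN keeps every row from books (the left table); where author_id has no match in authors, the author columns become NULL. Walk through each book:
  - book 1 (The Long Road): author_id=NULL, no match -> kept with NULL
  - book 2 (The Red Mountain): author_id=4 -> matches Adams
  - book 3 (Broken Clocks): author_id=NULL, no match -> kept with NULL
  - book 4 (Distant Shores): author_id=1 -> matches Young
All 4 rows appear; 2 have NULL author.

SQL:
SELECT a.title, b.name AS author
FROM books a
LEFT JOIN authors b ON a.author_id = b.id

Result:
title            | author
-----------------+-------
The Long Road    | NULL  
The Red Mountain | Adams 
Broken Clocks    | NULL  
Distant Shores   | Young 


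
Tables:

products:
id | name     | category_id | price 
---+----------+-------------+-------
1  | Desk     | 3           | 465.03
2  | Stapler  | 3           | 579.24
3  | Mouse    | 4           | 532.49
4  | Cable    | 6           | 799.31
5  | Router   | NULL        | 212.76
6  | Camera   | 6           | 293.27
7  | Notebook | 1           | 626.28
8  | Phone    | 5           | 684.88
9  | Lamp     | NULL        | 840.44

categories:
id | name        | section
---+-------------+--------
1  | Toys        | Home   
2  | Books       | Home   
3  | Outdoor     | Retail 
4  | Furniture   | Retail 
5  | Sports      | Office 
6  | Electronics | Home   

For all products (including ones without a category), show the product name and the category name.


LEFT JOIN keeps every row from products (the left table); where category_id has no match in categories, the category columns become NULL. Walk through each product:
  - product 1 (Desk): category_id=3 -> matches Outdoor
  - product 2 (Stapler): category_id=3 -> matches Outdoor
  - product 3 (Mouse): category_id=4 -> matches Furniture
  - product 4 (Cable): category_id=6 -> matches Electronics
  - product 5 (Router): category_id=NULL, no match -> kept with NULL
  - product 6 (Camera): category_id=6 -> matches Electronics
  - product 7 (Notebook): category_id=1 -> matches Toys
  - product 8 (Phone): category_id=5 -> matches Sports
  - product 9 (Lamp): category_id=NULL, no match -> kept with NULL
All 9 rows appear; 2 have NULL category.

SQL:
SELECT a.name, b.name AS category
FROM products a
LEFT JOIN categories b ON a.category_id = b.id

Result:
name     | category   
---------+------------
Desk     | Outdoor    
Stapler  | Outdoor    
Mouse    | Furniture  
Cable    | Electronics
Router   | NULL       
Camera   | Electronics
Notebook | Toys       
Phone    | Sports     
Lamp     | NULL       


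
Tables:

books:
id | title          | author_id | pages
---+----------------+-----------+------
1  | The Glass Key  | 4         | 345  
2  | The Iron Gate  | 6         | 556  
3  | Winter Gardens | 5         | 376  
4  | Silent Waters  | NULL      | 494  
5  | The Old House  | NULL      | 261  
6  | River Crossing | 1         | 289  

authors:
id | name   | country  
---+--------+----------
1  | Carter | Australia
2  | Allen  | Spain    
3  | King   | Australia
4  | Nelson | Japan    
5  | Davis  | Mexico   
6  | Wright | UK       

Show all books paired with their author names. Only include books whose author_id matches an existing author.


INNER JOIN keeps only books rows whose author_id matches an id in authors. Walk through each book:
  - book 1 (The Glass Key): author_id=4 -> matches Nelson
  - book 2 (The Iron Gate): author_id=6 -> matches Wright
  - book 3 (Winter Gardens): author_id=5 -> matches Davis
  - book 4 (Silent Waters): author_id=NULL, no match -> dropped
  - book 5 (The Old House): author_id=NULL, no match -> dropped
  - book 6 (River Crossing): author_id=1 -> matches Carter
So 2 of 6 rows are dropped.

SQL:
SELECT a.title, b.name AS author
FROM books a
INNER JOIN authors b ON a.author_id = b.id

Result:
title          | author
---------------+-------
The Glass Key  | Nelson
The Iron Gate  | Wright
Winter Gardens | Davis 
River Crossing | Carter


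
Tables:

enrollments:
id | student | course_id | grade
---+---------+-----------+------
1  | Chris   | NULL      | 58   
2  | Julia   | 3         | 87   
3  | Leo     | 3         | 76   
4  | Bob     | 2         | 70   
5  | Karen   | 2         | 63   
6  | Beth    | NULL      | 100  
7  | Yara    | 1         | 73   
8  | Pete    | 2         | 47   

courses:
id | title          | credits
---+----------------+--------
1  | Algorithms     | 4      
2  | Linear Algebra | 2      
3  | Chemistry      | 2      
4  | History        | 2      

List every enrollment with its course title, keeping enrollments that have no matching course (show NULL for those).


LEFT JOIN keeps every row from enrollments (the left table); where course_id has no match in courses, the course columns become NULL. Walk through each enrollment:
  - enrollment 1 (Chris): course_id=NULL, no match -> kept with NULL
  - enrollment 2 (Julia): course_id=3 -> matches Chemistry
  - enrollment 3 (Leo): course_id=3 -> matches Chemistry
  - enrollment 4 (Bob): course_id=2 -> matches Linear Algebra
  - enrollment 5 (Karen): course_id=2 -> matches Linear Algebra
  - enrollment 6 (Beth): course_id=NULL, no match -> kept with NULL
  - enrollment 7 (Yara): course_id=1 -> matches Algorithms
  - enrollment 8 (Pete): course_id=2 -> matches Linear Algebra
All 8 rows appear; 2 have NULL course.

SQL:
SELECT a.student, b.title AS course
FROM enrollments a
LEFT JOIN courses b ON a.course_id = b.id

Result:
student | course        
--------+---------------
Chris   | NULL          
Julia   | Chemistry     
Leo     | Chemistry     
Bob     | Linear Algebra
Karen   | Linear Algebra
Beth    | NULL          
Yara    | Algorithms    
Pete    | Linear Algebra


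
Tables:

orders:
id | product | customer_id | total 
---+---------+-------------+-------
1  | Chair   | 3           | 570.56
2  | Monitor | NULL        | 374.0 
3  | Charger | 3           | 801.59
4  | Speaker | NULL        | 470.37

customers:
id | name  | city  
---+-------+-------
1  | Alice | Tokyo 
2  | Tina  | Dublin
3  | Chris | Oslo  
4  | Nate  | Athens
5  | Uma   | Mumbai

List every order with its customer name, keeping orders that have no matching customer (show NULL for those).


LEFT JOIN keeps every row from orders (the left table); where customer_id has no match in customers, the customer columns become NULL. Walk through each order:
  - order 1 (Chair): customer_id=3 -> matches Chris
  - order 2 (Monitor): customer_id=NULL, no match -> kept with NULL
  - order 3 (Charger): customer_id=3 -> matches Chris
  - order 4 (Speaker): customer_id=NULL, no match -> kept with NULL
All 4 rows appear; 2 have NULL customer.

SQL:
SELECT a.product, b.name AS customer
FROM orders a
LEFT JOIN customers b ON a.customer_id = b.id

Result:
product | customer
--------+---------
Chair   | Chris   
Monitor | NULL    
Charger | Chris   
Speaker | NULL    


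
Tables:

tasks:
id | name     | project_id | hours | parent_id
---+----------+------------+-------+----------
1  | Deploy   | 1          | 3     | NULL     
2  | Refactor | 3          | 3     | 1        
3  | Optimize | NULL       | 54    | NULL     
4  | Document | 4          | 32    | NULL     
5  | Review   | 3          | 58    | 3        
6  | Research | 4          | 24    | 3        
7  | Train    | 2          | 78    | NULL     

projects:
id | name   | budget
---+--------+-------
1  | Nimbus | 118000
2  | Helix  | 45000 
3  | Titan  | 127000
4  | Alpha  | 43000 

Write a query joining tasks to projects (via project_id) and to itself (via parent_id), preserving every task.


Two LEFT JOINs from the same base table tasks: one to projects via project_id, one to tasks itself via parent_id. Both are LEFT so every task is preserved.
Match against projects:
  - task 1 (Deploy): project_id=1 -> matches Nimbus
  - task 2 (Refactor): project_id=3 -> matches Titan
  - task 3 (Optimize): project_id=NULL, no match -> kept with NULL
  - task 4 (Document): project_id=4 -> matches Alpha
  - task 5 (Review): project_id=3 -> matches Titan
  - task 6 (Research): project_id=4 -> matches Alpha
  - task 7 (Train): project_id=2 -> matches Helix
Match against tasks (self):
  - task 1 (Deploy): parent_id=NULL -> NULL
  - task 2 (Refactor): parent_id=1 -> Deploy
  - task 3 (Optimize): parent_id=NULL -> NULL
  - task 4 (Document): parent_id=NULL -> NULL
  - task 5 (Review): parent_id=3 -> Optimize
  - task 6 (Research): parent_id=3 -> Optimize
  - task 7 (Train): parent_id=NULL -> NULL

SQL:
SELECT a.name, b.name AS project, c.name AS parent
FROM tasks a
LEFT JOIN projects b ON a.project_id = b.id
LEFT JOIN tasks c ON a.parent_id = c.id

Result:
name     | project | parent  
---------+---------+---------
Deploy   | Nimbus  | NULL    
Refactor | Titan   | Deploy  
Optimize | NULL    | NULL    
Document | Alpha   | NULL    
Review   | Titan   | Optimize
Research | Alpha   | Optimize
Train    | Helix   | NULL    


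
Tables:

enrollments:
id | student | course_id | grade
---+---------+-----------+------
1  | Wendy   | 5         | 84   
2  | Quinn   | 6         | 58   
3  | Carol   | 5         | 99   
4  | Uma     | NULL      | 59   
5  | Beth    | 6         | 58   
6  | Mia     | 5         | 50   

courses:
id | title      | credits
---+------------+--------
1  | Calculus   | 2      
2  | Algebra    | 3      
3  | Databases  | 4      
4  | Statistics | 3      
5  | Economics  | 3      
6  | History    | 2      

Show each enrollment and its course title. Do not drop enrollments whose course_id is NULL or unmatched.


LEFT JOIN keeps every row from enrollments (the left table); where course_id has no match in courses, the course columns become NULL. Walk through each enrollment:
  - enrollment 1 (Wendy): course_id=5 -> matches Economics
  - enrollment 2 (Quinn): course_id=6 -> matches History
  - enrollment 3 (Carol): course_id=5 -> matches Economics
  - enrollment 4 (Uma): course_id=NULL, no match -> kept with NULL
  - enrollment 5 (Beth): course_id=6 -> matches History
  - enrollment 6 (Mia): course_id=5 -> matches Economics
All 6 rows appear; 1 has NULL course.

SQL:
SELECT a.student, b.title AS course
FROM enrollments a
LEFT JOIN courses b ON a.course_id = b.id

Result:
student | course   
--------+----------
Wendy   | Economics
Quinn   | History  
Carol   | Economics
Uma     | NULL     
Beth    | History  
Mia     | Economics


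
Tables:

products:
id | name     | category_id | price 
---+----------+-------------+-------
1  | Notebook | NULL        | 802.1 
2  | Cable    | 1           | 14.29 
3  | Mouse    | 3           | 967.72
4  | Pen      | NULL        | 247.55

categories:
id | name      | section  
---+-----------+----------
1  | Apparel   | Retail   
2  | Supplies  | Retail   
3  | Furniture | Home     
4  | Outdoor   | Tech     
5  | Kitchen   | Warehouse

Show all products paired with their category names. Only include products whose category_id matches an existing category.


INNER JOIN keeps only products rows whose category_id matches an id in categories. Walk through each product:
  - product 1 (Notebook): category_id=NULL, no match -> dropped
  - product 2 (Cable): category_id=1 -> matches Apparel
  - product 3 (Mouse): category_id=3 -> matches Furniture
  - product 4 (Pen): category_id=NULL, no match -> dropped
So 2 of 4 rows are dropped.

SQL:
SELECT a.name, b.name AS category
FROM products a
INNER JOIN categories b ON a.category_id = b.id

Result:
name  | category 
------+----------
Cable | Apparel  
Mouse | Furniture


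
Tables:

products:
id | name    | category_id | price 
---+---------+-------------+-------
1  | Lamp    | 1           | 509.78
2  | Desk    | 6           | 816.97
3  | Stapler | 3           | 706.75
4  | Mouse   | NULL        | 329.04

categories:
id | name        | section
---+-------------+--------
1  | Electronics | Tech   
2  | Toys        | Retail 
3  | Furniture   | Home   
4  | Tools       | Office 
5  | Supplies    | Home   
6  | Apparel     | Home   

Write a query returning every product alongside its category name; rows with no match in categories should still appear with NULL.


LEFT JOIN keeps every row from products (the left table); where category_id has no match in categories, the category columns become NULL. Walk through each product:
  - product 1 (Lamp): category_id=1 -> matches Electronics
  - product 2 (Desk): category_id=6 -> matches Apparel
  - product 3 (Stapler): category_id=3 -> matches Furniture
  - product 4 (Mouse): category_id=NULL, no match -> kept with NULL
All 4 rows appear; 1 has NULL category.

SQL:
SELECT a.name, b.name AS category
FROM products a
LEFT JOIN categories b ON a.category_id = b.id

Result:
name    | category   
--------+------------
Lamp    | Electronics
Desk    | Apparel    
Stapler | Furniture  
Mouse   | NULL       


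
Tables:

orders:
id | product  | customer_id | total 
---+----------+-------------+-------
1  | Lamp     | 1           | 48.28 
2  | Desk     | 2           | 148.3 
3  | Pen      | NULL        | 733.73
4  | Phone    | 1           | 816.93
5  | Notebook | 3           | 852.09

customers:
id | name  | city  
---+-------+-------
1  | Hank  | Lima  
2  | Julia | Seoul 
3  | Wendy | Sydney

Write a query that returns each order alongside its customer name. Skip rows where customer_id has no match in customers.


INNER JOIN keeps only orders rows whose customer_id matches an id in customers. Walk through each order:
  - order 1 (Lamp): customer_id=1 -> matches Hank
  - order 2 (Desk): customer_id=2 -> matches Julia
  - order 3 (Pen): customer_id=NULL, no match -> dropped
  - order 4 (Phone): customer_id=1 -> matches Hank
  - order 5 (Notebook): customer_id=3 -> matches Wendy
So 1 of 5 rows is dropped.

SQL:
SELECT a.product, b.name AS customer
FROM orders a
INNER JOIN customers b ON a.customer_id = b.id

Result:
product  | customer
---------+---------
Lamp     | Hank    
Desk     | Julia   
Phone    | Hank    
Notebook | Wendy   


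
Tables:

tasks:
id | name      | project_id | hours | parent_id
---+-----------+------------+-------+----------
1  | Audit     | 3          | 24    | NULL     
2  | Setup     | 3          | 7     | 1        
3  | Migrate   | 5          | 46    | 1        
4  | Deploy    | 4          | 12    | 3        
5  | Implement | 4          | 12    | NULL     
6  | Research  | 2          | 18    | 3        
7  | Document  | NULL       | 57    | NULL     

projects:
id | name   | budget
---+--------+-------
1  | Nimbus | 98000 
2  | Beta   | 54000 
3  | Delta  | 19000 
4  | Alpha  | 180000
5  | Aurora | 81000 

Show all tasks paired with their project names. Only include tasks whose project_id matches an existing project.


INNER JOIN keeps only tasks rows whose project_id matches an id in projects. Walk through each task:
  - task 1 (Audit): project_id=3 -> matches Delta
  - task 2 (Setup): project_id=3 -> matches Delta
  - task 3 (Migrate): project_id=5 -> matches Aurora
  - task 4 (Deploy): project_id=4 -> matches Alpha
  - task 5 (Implement): project_id=4 -> matches Alpha
  - task 6 (Research): project_id=2 -> matches Beta
  - task 7 (Document): project_id=NULL, no match -> dropped
So 1 of 7 rows is dropped.

SQL:
SELECT a.name, b.name AS project
FROM tasks a
INNER JOIN projects b ON a.project_id = b.id

Result:
name      | project
----------+--------
Audit     | Delta  
Setup     | Delta  
Migrate   | Aurora 
Deploy    | Alpha  
Implement | Alpha  
Research  | Beta   


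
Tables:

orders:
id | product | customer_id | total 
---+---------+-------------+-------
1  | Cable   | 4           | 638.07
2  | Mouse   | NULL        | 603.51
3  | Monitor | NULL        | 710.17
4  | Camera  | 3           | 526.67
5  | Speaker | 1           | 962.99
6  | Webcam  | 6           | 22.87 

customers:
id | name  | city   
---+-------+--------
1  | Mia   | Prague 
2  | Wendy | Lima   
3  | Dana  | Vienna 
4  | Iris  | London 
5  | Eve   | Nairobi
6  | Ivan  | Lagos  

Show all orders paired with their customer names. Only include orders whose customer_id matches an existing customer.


INNER JOIN keeps only orders rows whose customer_id matches an id in customers. Walk through each order:
  - order 1 (Cable): customer_id=4 -> matches Iris
  - order 2 (Mouse): customer_id=NULL, no match -> dropped
  - order 3 (Monitor): customer_id=NULL, no match -> dropped
  - order 4 (Camera): customer_id=3 -> matches Dana
  - order 5 (Speaker): customer_id=1 -> matches Mia
  - order 6 (Webcam): customer_id=6 -> matches Ivan
So 2 of 6 rows are dropped.

SQL:
SELECT a.product, b.name AS customer
FROM orders a
INNER JOIN customers b ON a.customer_id = b.id

Result:
product | customer
--------+---------
Cable   | Iris    
Camera  | Dana    
Speaker | Mia     
Webcam  | Ivan    


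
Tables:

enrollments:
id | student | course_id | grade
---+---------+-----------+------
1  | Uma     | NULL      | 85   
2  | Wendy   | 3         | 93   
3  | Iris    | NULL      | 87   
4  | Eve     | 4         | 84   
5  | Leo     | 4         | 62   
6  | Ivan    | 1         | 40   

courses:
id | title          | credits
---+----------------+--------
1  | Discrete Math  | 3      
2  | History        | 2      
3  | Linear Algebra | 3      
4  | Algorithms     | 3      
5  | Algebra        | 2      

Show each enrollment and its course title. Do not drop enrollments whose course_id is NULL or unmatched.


LEFT JOIN keeps every row from enrollments (the left table); where course_id has no match in courses, the course columns become NULL. Walk through each enrollment:
  - enrollment 1 (Uma): course_id=NULL, no match -> kept with NULL
  - enrollment 2 (Wendy): course_id=3 -> matches Linear Algebra
  - enrollment 3 (Iris): course_id=NULL, no match -> kept with NULL
  - enrollment 4 (Eve): course_id=4 -> matches Algorithms
  - enrollment 5 (Leo): course_id=4 -> matches Algorithms
  - enrollment 6 (Ivan): course_id=1 -> matches Discrete Math
All 6 rows appear; 2 have NULL course.

SQL:
SELECT a.student, b.title AS course
FROM enrollments a
LEFT JOIN courses b ON a.course_id = b.id

Result:
student | course        
--------+---------------
Uma     | NULL          
Wendy   | Linear Algebra
Iris    | NULL          
Eve     | Algorithms    
Leo     | Algorithms    
Ivan    | Discrete Math 


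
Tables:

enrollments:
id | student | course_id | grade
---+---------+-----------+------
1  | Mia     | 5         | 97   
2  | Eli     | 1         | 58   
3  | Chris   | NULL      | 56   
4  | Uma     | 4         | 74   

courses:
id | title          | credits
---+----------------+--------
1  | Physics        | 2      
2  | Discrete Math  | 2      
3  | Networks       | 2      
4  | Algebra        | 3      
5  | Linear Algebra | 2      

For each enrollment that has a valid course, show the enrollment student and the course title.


INNER JOIN keeps only enrollments rows whose course_id matches an id in courses. Walk through each enrollment:
  - enrollment 1 (Mia): course_id=5 -> matches Linear Algebra
  - enrollment 2 (Eli): course_id=1 -> matches Physics
  - enrollment 3 (Chris): course_id=NULL, no match -> dropped
  - enrollment 4 (Uma): course_id=4 -> matches Algebra
So 1 of 4 rows is dropped.

SQL:
SELECT a.student, b.title AS course
FROM enrollments a
INNER JOIN courses b ON a.course_id = b.id

Result:
student | course        
--------+---------------
Mia     | Linear Algebra
Eli     | Physics       
Uma     | Algebra       


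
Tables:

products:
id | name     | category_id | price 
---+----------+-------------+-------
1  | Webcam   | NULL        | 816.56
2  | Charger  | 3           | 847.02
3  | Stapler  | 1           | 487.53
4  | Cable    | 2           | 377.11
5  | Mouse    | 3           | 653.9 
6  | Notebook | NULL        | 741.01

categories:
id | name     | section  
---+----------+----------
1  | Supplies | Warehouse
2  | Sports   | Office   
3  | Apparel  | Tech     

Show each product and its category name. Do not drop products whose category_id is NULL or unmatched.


LEFT JOIN keeps every row from products (the left table); where category_id has no match in categories, the category columns become NULL. Walk through each product:
  - product 1 (Webcam): category_id=NULL, no match -> kept with NULL
  - product 2 (Charger): category_id=3 -> matches Apparel
  - product 3 (Stapler): category_id=1 -> matches Supplies
  - product 4 (Cable): category_id=2 -> matches Sports
  - product 5 (Mouse): category_id=3 -> matches Apparel
  - product 6 (Notebook): category_id=NULL, no match -> kept with NULL
All 6 rows appear; 2 have NULL category.

SQL:
SELECT a.name, b.name AS category
FROM products a
LEFT JOIN categories b ON a.category_id = b.id

Result:
name     | category
---------+---------
Webcam   | NULL    
Charger  | Apparel 
Stapler  | Supplies
Cable    | Sports  
Mouse    | Apparel 
Notebook | NULL    


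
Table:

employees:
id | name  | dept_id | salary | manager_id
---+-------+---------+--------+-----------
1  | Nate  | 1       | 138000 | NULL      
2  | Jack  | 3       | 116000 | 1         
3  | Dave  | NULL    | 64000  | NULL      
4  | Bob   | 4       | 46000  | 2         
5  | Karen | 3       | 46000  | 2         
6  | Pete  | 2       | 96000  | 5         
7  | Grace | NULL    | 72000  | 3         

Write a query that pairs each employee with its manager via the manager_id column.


This is a self-join: employees is joined to a second copy of itself, matching each row's manager_id to another row's id. Use LEFT JOIN so rows with manager_id=NULL are kept.
  - employee 1 (Nate): manager_id=NULL -> NULL
  - employee 2 (Jack): manager_id=1 -> Nate
  - employee 3 (Dave): manager_id=NULL -> NULL
  - employee 4 (Bob): manager_id=2 -> Jack
  - employee 5 (Karen): manager_id=2 -> Jack
  - employee 6 (Pete): manager_id=5 -> Karen
  - employee 7 (Grace): manager_id=3 -> Dave

SQL:
SELECT a.name AS item, b.name AS manager
FROM employees a
LEFT JOIN employees b ON a.manager_id = b.id

Result:
item  | manager
------+--------
Nate  | NULL   
Jack  | Nate   
Dave  | NULL   
Bob   | Jack   
Karen | Jack   
Pete  | Karen  
Grace | Dave   


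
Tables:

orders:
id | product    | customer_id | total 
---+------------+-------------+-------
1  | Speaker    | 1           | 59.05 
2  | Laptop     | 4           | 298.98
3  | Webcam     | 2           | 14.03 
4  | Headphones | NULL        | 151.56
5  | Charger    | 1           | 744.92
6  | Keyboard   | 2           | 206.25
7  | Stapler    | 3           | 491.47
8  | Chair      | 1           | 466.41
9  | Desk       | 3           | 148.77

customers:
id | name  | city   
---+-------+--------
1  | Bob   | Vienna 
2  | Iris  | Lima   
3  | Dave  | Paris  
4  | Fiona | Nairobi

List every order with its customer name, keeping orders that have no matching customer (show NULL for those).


LEFT JOIN keeps every row from orders (the left table); where customer_id has no match in customers, the customer columns become NULL. Walk through each order:
  - order 1 (Speaker): customer_id=1 -> matches Bob
  - order 2 (Laptop): customer_id=4 -> matches Fiona
  - order 3 (Webcam): customer_id=2 -> matches Iris
  - order 4 (Headphones): customer_id=NULL, no match -> kept with NULL
  - order 5 (Charger): customer_id=1 -> matches Bob
  - order 6 (Keyboard): customer_id=2 -> matches Iris
  - order 7 (Stapler): customer_id=3 -> matches Dave
  - order 8 (Chair): customer_id=1 -> matches Bob
  - order 9 (Desk): customer_id=3 -> matches Dave
All 9 rows appear; 1 has NULL customer.

SQL:
SELECT a.product, b.name AS customer
FROM orders a
LEFT JOIN customers b ON a.customer_id = b.id

Result:
product    | customer
-----------+---------
Speaker    | Bob     
Laptop     | Fiona   
Webcam     | Iris    
Headphones | NULL    
Charger    | Bob     
Keyboard   | Iris    
Stapler    | Dave    
Chair      | Bob     
Desk       | Dave    


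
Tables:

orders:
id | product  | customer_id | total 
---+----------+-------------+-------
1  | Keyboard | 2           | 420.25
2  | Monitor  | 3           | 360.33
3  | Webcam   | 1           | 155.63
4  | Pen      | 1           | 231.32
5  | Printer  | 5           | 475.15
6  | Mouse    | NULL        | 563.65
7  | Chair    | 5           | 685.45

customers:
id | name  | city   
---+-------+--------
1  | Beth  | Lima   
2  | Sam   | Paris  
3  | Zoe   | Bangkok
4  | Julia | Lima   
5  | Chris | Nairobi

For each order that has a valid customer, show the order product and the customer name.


INNER JOIN keeps only orders rows whose customer_id matches an id in customers. Walk through each order:
  - order 1 (Keyboard): customer_id=2 -> matches Sam
  - order 2 (Monitor): customer_id=3 -> matches Zoe
  - order 3 (Webcam): customer_id=1 -> matches Beth
  - order 4 (Pen): customer_id=1 -> matches Beth
  - order 5 (Printer): customer_id=5 -> matches Chris
  - order 6 (Mouse): customer_id=NULL, no match -> dropped
  - order 7 (Chair): customer_id=5 -> matches Chris
So 1 of 7 rows is dropped.

SQL:
SELECT a.product, b.name AS customer
FROM orders a
INNER JOIN customers b ON a.customer_id = b.id

Result:
product  | customer
---------+---------
Keyboard | Sam     
Monitor  | Zoe     
Webcam   | Beth    
Pen      | Beth    
Printer  | Chris   
Chair    | Chris   


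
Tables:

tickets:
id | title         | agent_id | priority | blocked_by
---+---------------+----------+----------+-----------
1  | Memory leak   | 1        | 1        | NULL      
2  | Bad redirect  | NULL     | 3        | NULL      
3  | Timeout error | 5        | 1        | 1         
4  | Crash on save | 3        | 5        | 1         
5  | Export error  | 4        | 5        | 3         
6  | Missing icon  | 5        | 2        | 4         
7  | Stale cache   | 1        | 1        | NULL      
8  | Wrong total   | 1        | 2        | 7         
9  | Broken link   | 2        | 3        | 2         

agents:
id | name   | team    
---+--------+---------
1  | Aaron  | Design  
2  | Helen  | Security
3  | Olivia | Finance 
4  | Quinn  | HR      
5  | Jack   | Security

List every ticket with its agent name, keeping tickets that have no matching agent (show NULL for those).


LEFT JOIN keeps every row from tickets (the left table); where agent_id has no match in agents, the agent columns become NULL. Walk through each ticket:
  - ticket 1 (Memory leak): agent_id=1 -> matches Aaron
  - ticket 2 (Bad redirect): agent_id=NULL, no match -> kept with NULL
  - ticket 3 (Timeout error): agent_id=5 -> matches Jack
  - ticket 4 (Crash on save): agent_id=3 -> matches Olivia
  - ticket 5 (Export error): agent_id=4 -> matches Quinn
  - ticket 6 (Missing icon): agent_id=5 -> matches Jack
  - ticket 7 (Stale cache): agent_id=1 -> matches Aaron
  - ticket 8 (Wrong total): agent_id=1 -> matches Aaron
  - ticket 9 (Broken link): agent_id=2 -> matches Helen
All 9 rows appear; 1 has NULL agent.

SQL:
SELECT a.title, b.name AS agent
FROM tickets a
LEFT JOIN agents b ON a.agent_id = b.id

Result:
title         | agent 
--------------+-------
Memory leak   | Aaron 
Bad redirect  | NULL  
Timeout error | Jack  
Crash on save | Olivia
Export error  | Quinn 
Missing icon  | Jack  
Stale cache   | Aaron 
Wrong total   | Aaron 
Broken link   | Helen 


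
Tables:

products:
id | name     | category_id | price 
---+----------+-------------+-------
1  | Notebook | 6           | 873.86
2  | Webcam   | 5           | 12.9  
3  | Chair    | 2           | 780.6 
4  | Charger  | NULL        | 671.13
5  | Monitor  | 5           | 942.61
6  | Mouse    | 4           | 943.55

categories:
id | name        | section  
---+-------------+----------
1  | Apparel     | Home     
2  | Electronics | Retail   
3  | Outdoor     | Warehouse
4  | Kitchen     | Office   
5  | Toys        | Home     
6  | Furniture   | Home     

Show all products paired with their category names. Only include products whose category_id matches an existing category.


INNER JOIN keeps only products rows whose category_id matches an id in categories. Walk through each product:
  - product 1 (Notebook): category_id=6 -> matches Furniture
  - product 2 (Webcam): category_id=5 -> matches Toys
  - product 3 (Chair): category_id=2 -> matches Electronics
  - product 4 (Charger): category_id=NULL, no match -> dropped
  - product 5 (Monitor): category_id=5 -> matches Toys
  - product 6 (Mouse): category_id=4 -> matches Kitchen
So 1 of 6 rows is dropped.

SQL:
SELECT a.name, b.name AS category
FROM products a
INNER JOIN categories b ON a.category_id = b.id

Result:
name     | category   
---------+------------
Notebook | Furniture  
Webcam   | Toys       
Chair    | Electronics
Monitor  | Toys       
Mouse    | Kitchen    


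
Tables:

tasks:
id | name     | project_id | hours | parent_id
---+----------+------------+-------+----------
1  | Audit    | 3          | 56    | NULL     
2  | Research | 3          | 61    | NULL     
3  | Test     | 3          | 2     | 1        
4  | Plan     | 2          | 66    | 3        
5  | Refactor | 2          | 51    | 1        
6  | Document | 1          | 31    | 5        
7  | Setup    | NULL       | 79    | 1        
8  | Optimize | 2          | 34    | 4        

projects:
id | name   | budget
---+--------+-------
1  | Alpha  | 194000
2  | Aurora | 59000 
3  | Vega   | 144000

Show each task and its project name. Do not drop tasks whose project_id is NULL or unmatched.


LEFT JOIN keeps every row from tasks (the left table); where project_id has no match in projects, the project columns become NULL. Walk through each task:
  - task 1 (Audit): project_id=3 -> matches Vega
  - task 2 (Research): project_id=3 -> matches Vega
  - task 3 (Test): project_id=3 -> matches Vega
  - task 4 (Plan): project_id=2 -> matches Aurora
  - task 5 (Refactor): project_id=2 -> matches Aurora
  - task 6 (Document): project_id=1 -> matches Alpha
  - task 7 (Setup): project_id=NULL, no match -> kept with NULL
  - task 8 (Optimize): project_id=2 -> matches Aurora
All 8 rows appear; 1 has NULL project.

SQL:
SELECT a.name, b.name AS project
FROM tasks a
LEFT JOIN projects b ON a.project_id = b.id

Result:
name     | project
---------+--------
Audit    | Vega   
Research | Vega   
Test     | Vega   
Plan     | Aurora 
Refactor | Aurora 
Document | Alpha  
Setup    | NULL   
Optimize | Aurora 


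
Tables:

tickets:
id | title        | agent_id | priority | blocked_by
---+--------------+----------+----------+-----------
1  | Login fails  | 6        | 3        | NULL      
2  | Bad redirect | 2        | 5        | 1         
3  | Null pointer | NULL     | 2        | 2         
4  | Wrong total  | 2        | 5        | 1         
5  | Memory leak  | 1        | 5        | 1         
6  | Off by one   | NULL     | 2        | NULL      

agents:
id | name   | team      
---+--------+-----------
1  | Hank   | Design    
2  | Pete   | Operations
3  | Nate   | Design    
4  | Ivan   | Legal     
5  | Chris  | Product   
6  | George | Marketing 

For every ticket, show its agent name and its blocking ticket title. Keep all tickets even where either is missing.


Two LEFT JOINs from the same base table tickets: one to agents via agent_id, one to tickets itself via blocked_by. Both are LEFT so every ticket is preserved.
Match against agents:
  - ticket 1 (Login fails): agent_id=6 -> matches George
  - ticket 2 (Bad redirect): agent_id=2 -> matches Pete
  - ticket 3 (Null pointer): agent_id=NULL, no match -> kept with NULL
  - ticket 4 (Wrong total): agent_id=2 -> matches Pete
  - ticket 5 (Memory leak): agent_id=1 -> matches Hank
  - ticket 6 (Off by one): agent_id=NULL, no match -> kept with NULL
Match against tickets (self):
  - ticket 1 (Login fails): blocked_by=NULL -> NULL
  - ticket 2 (Bad redirect): blocked_by=1 -> Login fails
  - ticket 3 (Null pointer): blocked_by=2 -> Bad redirect
  - ticket 4 (Wrong total): blocked_by=1 -> Login fails
  - ticket 5 (Memory leak): blocked_by=1 -> Login fails
  - ticket 6 (Off by one): blocked_by=NULL -> NULL

SQL:
SELECT a.title, b.name AS agent, c.title AS blocked_by
FROM tickets a
LEFT JOIN agents b ON a.agent_id = b.id
LEFT JOIN tickets c ON a.blocked_by = c.id

Result:
title        | agent  | blocked_by  
-------------+--------+-------------
Login fails  | George | NULL        
Bad redirect | Pete   | Login fails 
Null pointer | NULL   | Bad redirect
Wrong total  | Pete   | Login fails 
Memory leak  | Hank   | Login fails 
Off by one   | NULL   | NULL        
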